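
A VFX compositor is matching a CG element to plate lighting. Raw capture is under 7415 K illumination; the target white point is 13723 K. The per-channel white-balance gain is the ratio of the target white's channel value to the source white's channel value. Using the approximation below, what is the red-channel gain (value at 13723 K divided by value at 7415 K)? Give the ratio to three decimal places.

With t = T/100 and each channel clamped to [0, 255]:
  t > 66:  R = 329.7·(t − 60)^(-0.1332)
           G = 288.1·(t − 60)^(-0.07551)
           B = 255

At 7415 K (t = 74.15):
  R = 329.7·(74.15 − 60)^(-0.1332) = 329.7·14.15^(-0.1332) = 329.7·0.70262 = 231.653.
At 13723 K (t = 137.23):
  R = 329.7·(137.23 − 60)^(-0.1332) = 329.7·77.23^(-0.1332) = 329.7·0.56046 = 184.785.
Gain = 184.785 / 231.653 = 0.7977 → 0.798.

0.798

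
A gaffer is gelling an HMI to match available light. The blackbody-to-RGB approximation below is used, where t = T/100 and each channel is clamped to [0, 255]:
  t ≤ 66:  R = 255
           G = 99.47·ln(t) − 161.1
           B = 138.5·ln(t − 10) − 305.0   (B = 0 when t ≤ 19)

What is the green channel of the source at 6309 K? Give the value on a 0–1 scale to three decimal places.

t = 6309/100 = 63.09; the t ≤ 66 branch applies.
G = 99.47·ln 63.09 − 161.1 = 99.47·4.1446 − 161.1 = 251.160.
On a 0–1 scale: 251.160/255 = 0.9849 → 0.985.

0.985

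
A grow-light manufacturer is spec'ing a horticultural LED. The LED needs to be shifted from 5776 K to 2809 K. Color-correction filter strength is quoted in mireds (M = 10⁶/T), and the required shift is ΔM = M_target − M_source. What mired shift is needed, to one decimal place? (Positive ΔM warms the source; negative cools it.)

M_source = 10⁶/5776 = 173.130; M_target = 10⁶/2809 = 355.999.
ΔM = 355.999 − 173.130 = 182.868 → +182.9 mireds, a warming shift.

+182.9 mireds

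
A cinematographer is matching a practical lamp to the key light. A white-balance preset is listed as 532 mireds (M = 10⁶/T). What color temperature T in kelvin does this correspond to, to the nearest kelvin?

T = 10⁶ / 532 = 1879.70 K → 1880 K.

1880 K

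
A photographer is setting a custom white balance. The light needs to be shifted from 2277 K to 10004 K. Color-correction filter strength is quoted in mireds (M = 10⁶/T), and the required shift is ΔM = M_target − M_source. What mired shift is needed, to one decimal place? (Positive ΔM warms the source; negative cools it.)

-339.2 mireds

M_source = 10⁶/2277 = 439.174; M_target = 10⁶/10004 = 99.960.
ΔM = 99.960 − 439.174 = -339.214 → -339.2 mireds, a cooling shift.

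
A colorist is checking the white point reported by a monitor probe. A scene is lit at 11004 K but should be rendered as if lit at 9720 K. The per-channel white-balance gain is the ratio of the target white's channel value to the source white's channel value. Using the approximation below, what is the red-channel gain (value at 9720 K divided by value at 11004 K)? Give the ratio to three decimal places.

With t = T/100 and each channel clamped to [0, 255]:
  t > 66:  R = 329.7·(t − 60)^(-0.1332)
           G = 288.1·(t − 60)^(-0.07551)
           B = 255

At 11004 K (t = 110.04):
  R = 329.7·(110.04 − 60)^(-0.1332) = 329.7·50.04^(-0.1332) = 329.7·0.59381 = 195.781.
At 9720 K (t = 97.2):
  R = 329.7·(97.2 − 60)^(-0.1332) = 329.7·37.2^(-0.1332) = 329.7·0.61774 = 203.668.
Gain = 203.668 / 195.781 = 1.0403 → 1.040.

1.040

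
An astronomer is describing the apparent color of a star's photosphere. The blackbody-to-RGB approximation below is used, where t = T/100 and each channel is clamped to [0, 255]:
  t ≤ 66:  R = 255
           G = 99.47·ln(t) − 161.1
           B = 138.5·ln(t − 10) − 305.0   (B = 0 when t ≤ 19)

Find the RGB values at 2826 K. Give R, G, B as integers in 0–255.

t = 2826/100 = 28.26; the t ≤ 66 branch applies.
R = 255 by definition for t ≤ 66.
G = 99.47·ln 28.26 − 161.1 = 99.47·3.3414 − 161.1 = 171.274.
B = 138.5·ln(28.26 − 10) − 305.0 = 138.5·ln 18.26 − 305.0 = 138.5·2.9047 − 305.0 = 97.303.
Rounded: (255, 171, 97).

R=255, G=171, B=97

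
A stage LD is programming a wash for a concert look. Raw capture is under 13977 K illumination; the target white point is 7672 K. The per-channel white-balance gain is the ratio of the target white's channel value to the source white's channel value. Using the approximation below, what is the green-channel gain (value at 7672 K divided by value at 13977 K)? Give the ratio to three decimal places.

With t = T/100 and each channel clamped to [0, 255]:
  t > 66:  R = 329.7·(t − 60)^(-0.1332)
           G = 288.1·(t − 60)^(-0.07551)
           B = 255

1.125

At 13977 K (t = 139.77):
  G = 288.1·(139.77 − 60)^(-0.07551) = 288.1·79.77^(-0.07551) = 288.1·0.71844 = 206.983.
At 7672 K (t = 76.72):
  G = 288.1·(76.72 − 60)^(-0.07551) = 288.1·16.72^(-0.07551) = 288.1·0.80841 = 232.904.
Gain = 232.904 / 206.983 = 1.1252 → 1.125.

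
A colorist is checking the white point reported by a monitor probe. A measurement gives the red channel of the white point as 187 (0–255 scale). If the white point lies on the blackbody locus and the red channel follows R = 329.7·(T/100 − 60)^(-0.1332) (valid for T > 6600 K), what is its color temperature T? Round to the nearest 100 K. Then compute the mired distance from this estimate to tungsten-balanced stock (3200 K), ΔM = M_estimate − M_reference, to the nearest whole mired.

-236 mireds

(t − 60)^(-0.1332) = 187/329.7 = 0.56718.
t − 60 = 0.56718^(1/-0.1332) = 0.56718^(-7.508) = 70.620, so t = 130.620.
T = 100·t = 13062 K → 13100 K to the nearest 100 K.
M_estimate = 10⁶/13100 = 76.34; M_reference = 10⁶/3200 = 312.50.
ΔM = 76.34 − 312.50 = -236.16 → -236 mireds.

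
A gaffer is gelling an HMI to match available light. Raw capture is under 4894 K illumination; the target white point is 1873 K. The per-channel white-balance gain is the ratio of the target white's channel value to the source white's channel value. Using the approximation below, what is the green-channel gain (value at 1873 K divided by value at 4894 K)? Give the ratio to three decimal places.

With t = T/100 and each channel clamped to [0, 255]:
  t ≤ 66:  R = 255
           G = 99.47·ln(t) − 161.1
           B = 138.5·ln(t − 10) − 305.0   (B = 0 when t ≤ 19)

0.577

At 4894 K (t = 48.94):
  G = 99.47·ln 48.94 − 161.1 = 99.47·3.8906 − 161.1 = 225.897.
At 1873 K (t = 18.73):
  G = 99.47·ln 18.73 − 161.1 = 99.47·2.9301 − 161.1 = 130.360.
Gain = 130.360 / 225.897 = 0.5771 → 0.577.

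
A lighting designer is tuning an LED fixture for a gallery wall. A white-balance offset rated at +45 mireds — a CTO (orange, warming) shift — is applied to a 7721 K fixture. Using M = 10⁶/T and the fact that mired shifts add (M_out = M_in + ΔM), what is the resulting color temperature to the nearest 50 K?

M_in = 10⁶/7721 = 129.52 mireds.
M_out = 129.52 + (+45) = 174.52 mireds.
T_out = 10⁶/174.52 = 5730.1 K → 5750 K.

5750 K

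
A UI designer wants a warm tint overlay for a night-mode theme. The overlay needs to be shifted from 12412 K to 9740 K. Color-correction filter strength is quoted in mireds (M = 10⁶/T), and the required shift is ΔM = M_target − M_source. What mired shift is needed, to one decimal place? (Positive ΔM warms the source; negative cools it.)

M_source = 10⁶/12412 = 80.567; M_target = 10⁶/9740 = 102.669.
ΔM = 102.669 − 80.567 = 22.102 → +22.1 mireds, a warming shift.

+22.1 mireds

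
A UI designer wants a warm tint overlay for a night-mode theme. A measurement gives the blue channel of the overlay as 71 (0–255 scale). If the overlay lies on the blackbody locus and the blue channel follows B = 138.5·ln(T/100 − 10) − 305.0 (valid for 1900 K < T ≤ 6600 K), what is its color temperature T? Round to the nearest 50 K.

ln(t − 10) = (71 + 305.0) / 138.5 = 2.7148.
t − 10 = e^2.7148 = 15.102, so t = 25.102.
T = 100·t = 2510 K → 2500 K to the nearest 50 K.

2500 K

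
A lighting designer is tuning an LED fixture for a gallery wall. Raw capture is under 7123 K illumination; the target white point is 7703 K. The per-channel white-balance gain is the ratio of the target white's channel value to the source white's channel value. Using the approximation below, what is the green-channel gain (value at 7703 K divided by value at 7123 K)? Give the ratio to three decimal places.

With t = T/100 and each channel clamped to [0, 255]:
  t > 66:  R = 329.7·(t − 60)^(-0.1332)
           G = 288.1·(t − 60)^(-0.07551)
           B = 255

At 7123 K (t = 71.23):
  G = 288.1·(71.23 − 60)^(-0.07551) = 288.1·11.23^(-0.07551) = 288.1·0.83308 = 240.010.
At 7703 K (t = 77.03):
  G = 288.1·(77.03 − 60)^(-0.07551) = 288.1·17.03^(-0.07551) = 288.1·0.80729 = 232.581.
Gain = 232.581 / 240.010 = 0.9690 → 0.969.

0.969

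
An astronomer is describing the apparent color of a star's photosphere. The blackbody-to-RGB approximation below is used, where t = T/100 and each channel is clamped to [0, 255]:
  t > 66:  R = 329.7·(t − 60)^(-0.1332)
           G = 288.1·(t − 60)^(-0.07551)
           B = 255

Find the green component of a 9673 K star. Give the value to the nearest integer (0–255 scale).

219

t = 9673/100 = 96.73; the t > 66 branch applies.
G = 288.1·(96.73 − 60)^(-0.07551) = 288.1·36.73^(-0.07551) = 288.1·0.76177 = 219.467.
Rounded: 219.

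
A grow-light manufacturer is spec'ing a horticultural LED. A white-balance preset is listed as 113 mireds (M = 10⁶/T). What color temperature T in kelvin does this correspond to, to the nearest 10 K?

T = 10⁶ / 113 = 8849.56 K → 8850 K.

8850 K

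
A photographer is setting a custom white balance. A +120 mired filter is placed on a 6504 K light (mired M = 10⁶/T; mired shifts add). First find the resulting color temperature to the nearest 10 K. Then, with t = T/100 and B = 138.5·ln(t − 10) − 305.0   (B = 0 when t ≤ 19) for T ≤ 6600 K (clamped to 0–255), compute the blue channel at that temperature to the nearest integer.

M_in = 10⁶/6504 = 153.75; M_out = 153.75 + (+120) = 273.75.
T_out = 10⁶/273.75 = 3652.9 K → 3650 K; t = 36.5.
B = 138.5·ln(36.5 − 10) − 305.0 = 138.5·ln 26.5 − 305.0 = 138.5·3.2771 − 305.0 = 148.885.
Rounded: 149.

149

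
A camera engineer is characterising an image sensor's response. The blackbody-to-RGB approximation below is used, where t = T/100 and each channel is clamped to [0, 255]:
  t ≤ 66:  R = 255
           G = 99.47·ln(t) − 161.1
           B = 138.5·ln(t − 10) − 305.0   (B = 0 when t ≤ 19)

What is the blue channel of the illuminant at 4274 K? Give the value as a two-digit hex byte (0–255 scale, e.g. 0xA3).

0xB2

t = 4274/100 = 42.74; the t ≤ 66 branch applies.
B = 138.5·ln(42.74 − 10) − 305.0 = 138.5·ln 32.74 − 305.0 = 138.5·3.4886 − 305.0 = 178.171.
Rounded: 178; in hex, 0xB2.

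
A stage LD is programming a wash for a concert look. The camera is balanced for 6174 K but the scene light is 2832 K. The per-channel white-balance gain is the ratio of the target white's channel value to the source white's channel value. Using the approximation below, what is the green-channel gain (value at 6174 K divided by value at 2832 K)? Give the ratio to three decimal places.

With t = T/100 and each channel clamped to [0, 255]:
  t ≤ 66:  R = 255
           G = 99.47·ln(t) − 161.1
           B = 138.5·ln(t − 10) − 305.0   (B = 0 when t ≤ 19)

At 2832 K (t = 28.32):
  G = 99.47·ln 28.32 − 161.1 = 99.47·3.3436 − 161.1 = 171.485.
At 6174 K (t = 61.74):
  G = 99.47·ln 61.74 − 161.1 = 99.47·4.1229 − 161.1 = 249.008.
Gain = 249.008 / 171.485 = 1.4521 → 1.452.

1.452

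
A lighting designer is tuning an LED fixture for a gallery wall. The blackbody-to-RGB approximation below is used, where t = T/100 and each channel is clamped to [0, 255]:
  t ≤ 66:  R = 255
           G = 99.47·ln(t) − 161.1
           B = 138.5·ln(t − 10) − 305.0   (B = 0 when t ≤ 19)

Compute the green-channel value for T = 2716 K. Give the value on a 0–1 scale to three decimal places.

t = 2716/100 = 27.16; the t ≤ 66 branch applies.
G = 99.47·ln 27.16 − 161.1 = 99.47·3.3017 − 161.1 = 167.325.
On a 0–1 scale: 167.325/255 = 0.6562 → 0.656.

0.656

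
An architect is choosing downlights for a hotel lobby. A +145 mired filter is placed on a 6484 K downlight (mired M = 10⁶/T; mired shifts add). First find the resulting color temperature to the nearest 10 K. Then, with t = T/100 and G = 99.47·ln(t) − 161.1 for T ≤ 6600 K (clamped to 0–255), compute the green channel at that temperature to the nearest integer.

M_in = 10⁶/6484 = 154.23; M_out = 154.23 + (+145) = 299.23.
T_out = 10⁶/299.23 = 3342.0 K → 3340 K; t = 33.4.
G = 99.47·ln 33.4 − 161.1 = 99.47·3.5086 − 161.1 = 187.896.
Rounded: 188.

188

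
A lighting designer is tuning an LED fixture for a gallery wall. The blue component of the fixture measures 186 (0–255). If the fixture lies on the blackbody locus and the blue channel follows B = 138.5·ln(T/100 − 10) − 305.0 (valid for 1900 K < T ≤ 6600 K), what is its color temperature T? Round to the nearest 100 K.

ln(t − 10) = (186 + 305.0) / 138.5 = 3.5451.
t − 10 = e^3.5451 = 34.644, so t = 44.644.
T = 100·t = 4464 K → 4500 K to the nearest 100 K.

4500 K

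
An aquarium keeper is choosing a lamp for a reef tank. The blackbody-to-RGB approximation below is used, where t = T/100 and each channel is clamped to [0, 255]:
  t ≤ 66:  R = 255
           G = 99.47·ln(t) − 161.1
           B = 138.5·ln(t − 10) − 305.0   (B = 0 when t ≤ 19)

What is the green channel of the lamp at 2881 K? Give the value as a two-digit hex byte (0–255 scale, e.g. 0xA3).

0xAD

t = 2881/100 = 28.81; the t ≤ 66 branch applies.
G = 99.47·ln 28.81 − 161.1 = 99.47·3.3607 − 161.1 = 173.191.
Rounded: 173; in hex, 0xAD.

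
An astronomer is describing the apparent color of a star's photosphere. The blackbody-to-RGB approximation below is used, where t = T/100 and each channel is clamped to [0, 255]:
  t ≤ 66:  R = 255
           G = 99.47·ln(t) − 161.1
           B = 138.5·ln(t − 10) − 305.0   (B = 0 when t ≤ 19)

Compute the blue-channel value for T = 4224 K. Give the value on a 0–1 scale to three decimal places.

0.690

t = 4224/100 = 42.24; the t ≤ 66 branch applies.
B = 138.5·ln(42.24 − 10) − 305.0 = 138.5·ln 32.24 − 305.0 = 138.5·3.4732 − 305.0 = 176.039.
On a 0–1 scale: 176.039/255 = 0.6904 → 0.690.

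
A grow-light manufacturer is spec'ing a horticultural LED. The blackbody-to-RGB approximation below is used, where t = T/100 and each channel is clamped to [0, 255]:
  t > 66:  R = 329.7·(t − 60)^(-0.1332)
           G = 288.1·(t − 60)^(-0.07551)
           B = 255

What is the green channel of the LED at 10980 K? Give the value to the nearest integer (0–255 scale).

t = 10980/100 = 109.8; the t > 66 branch applies.
G = 288.1·(109.8 − 60)^(-0.07551) = 288.1·49.8^(-0.07551) = 288.1·0.74446 = 214.479.
Rounded: 214.

214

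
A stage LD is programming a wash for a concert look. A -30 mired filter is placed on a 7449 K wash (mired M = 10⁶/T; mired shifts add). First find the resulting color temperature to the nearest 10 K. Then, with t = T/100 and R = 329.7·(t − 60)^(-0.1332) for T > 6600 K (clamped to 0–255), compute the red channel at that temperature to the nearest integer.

205

M_in = 10⁶/7449 = 134.25; M_out = 134.25 + (-30) = 104.25.
T_out = 10⁶/104.25 = 9592.7 K → 9590 K; t = 95.9.
R = 329.7·(95.9 − 60)^(-0.1332) = 329.7·35.9^(-0.1332) = 329.7·0.62067 = 204.635.
Rounded: 205.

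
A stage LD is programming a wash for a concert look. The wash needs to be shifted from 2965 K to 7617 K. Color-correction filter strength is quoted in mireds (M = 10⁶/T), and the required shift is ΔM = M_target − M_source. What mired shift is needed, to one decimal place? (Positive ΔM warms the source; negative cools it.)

-206.0 mireds

M_source = 10⁶/2965 = 337.268; M_target = 10⁶/7617 = 131.285.
ΔM = 131.285 − 337.268 = -205.983 → -206.0 mireds, a cooling shift.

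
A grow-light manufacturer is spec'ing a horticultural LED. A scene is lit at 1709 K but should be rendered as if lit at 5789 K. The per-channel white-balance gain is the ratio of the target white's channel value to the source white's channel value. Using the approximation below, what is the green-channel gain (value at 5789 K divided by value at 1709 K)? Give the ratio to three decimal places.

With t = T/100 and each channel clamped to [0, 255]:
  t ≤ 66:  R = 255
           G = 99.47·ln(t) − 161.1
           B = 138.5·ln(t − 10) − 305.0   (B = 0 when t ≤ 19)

At 1709 K (t = 17.09):
  G = 99.47·ln 17.09 − 161.1 = 99.47·2.8385 − 161.1 = 121.245.
At 5789 K (t = 57.89):
  G = 99.47·ln 57.89 − 161.1 = 99.47·4.0585 − 161.1 = 242.603.
Gain = 242.603 / 121.245 = 2.0009 → 2.001.

2.001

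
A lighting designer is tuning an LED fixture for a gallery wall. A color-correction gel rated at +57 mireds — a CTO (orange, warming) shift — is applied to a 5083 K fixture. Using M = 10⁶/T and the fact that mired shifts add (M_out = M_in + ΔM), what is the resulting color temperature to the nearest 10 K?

M_in = 10⁶/5083 = 196.73 mireds.
M_out = 196.73 + (+57) = 253.73 mireds.
T_out = 10⁶/253.73 = 3941.1 K → 3940 K.

3940 K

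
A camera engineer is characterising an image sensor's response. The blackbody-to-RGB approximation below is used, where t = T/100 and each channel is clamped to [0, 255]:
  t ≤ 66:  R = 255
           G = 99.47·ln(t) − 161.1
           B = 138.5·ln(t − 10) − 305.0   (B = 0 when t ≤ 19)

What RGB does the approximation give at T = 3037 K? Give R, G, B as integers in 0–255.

t = 3037/100 = 30.37; the t ≤ 66 branch applies.
R = 255 by definition for t ≤ 66.
G = 99.47·ln 30.37 − 161.1 = 99.47·3.4135 − 161.1 = 178.436.
B = 138.5·ln(30.37 − 10) − 305.0 = 138.5·ln 20.37 − 305.0 = 138.5·3.0141 − 305.0 = 112.448.
Rounded: (255, 178, 112).

R=255, G=178, B=112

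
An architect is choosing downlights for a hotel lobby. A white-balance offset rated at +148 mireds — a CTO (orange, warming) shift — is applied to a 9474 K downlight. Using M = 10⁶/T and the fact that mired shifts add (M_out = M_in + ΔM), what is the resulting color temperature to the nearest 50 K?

3950 K

M_in = 10⁶/9474 = 105.55 mireds.
M_out = 105.55 + (+148) = 253.55 mireds.
T_out = 10⁶/253.55 = 3944.0 K → 3950 K.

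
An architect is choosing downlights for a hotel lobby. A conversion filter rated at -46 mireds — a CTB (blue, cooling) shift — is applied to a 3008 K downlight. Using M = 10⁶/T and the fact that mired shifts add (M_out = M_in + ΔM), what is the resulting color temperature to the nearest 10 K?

M_in = 10⁶/3008 = 332.45 mireds.
M_out = 332.45 + (-46) = 286.45 mireds.
T_out = 10⁶/286.45 = 3491.0 K → 3490 K.

3490 K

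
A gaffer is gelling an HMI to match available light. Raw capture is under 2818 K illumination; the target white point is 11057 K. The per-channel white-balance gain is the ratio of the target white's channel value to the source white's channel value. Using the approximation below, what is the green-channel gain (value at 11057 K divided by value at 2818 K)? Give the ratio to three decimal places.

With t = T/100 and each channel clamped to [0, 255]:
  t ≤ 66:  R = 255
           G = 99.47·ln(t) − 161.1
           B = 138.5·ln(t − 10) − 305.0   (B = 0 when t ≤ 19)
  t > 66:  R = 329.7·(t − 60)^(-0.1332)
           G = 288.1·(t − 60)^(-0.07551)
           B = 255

At 2818 K (t = 28.18):
  G = 99.47·ln 28.18 − 161.1 = 99.47·3.3386 − 161.1 = 170.992.
At 11057 K (t = 110.57):
  G = 288.1·(110.57 − 60)^(-0.07551) = 288.1·50.57^(-0.07551) = 288.1·0.74360 = 214.231.
Gain = 214.231 / 170.992 = 1.2529 → 1.253.

1.253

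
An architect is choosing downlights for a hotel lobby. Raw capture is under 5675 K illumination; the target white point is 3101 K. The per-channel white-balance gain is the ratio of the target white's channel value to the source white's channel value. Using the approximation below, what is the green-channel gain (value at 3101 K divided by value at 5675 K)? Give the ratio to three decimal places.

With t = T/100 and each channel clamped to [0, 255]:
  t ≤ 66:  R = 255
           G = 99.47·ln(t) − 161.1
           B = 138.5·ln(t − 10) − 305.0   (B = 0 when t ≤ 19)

At 5675 K (t = 56.75):
  G = 99.47·ln 56.75 − 161.1 = 99.47·4.0387 − 161.1 = 240.625.
At 3101 K (t = 31.01):
  G = 99.47·ln 31.01 − 161.1 = 99.47·3.4343 − 161.1 = 180.511.
Gain = 180.511 / 240.625 = 0.7502 → 0.750.

0.750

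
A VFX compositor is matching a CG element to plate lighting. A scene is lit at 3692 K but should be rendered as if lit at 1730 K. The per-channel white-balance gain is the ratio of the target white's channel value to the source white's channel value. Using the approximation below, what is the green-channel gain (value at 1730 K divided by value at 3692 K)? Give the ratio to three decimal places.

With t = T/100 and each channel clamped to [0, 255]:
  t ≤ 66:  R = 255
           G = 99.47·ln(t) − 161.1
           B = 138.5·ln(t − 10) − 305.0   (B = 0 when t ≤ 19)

0.619

At 3692 K (t = 36.92):
  G = 99.47·ln 36.92 − 161.1 = 99.47·3.6088 − 161.1 = 197.863.
At 1730 K (t = 17.3):
  G = 99.47·ln 17.3 − 161.1 = 99.47·2.8507 − 161.1 = 122.460.
Gain = 122.460 / 197.863 = 0.6189 → 0.619.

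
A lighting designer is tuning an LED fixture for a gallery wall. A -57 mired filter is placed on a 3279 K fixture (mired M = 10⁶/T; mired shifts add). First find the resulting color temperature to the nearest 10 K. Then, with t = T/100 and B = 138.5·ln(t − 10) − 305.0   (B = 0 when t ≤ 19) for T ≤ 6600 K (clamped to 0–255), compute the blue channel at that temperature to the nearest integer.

167

M_in = 10⁶/3279 = 304.97; M_out = 304.97 + (-57) = 247.97.
T_out = 10⁶/247.97 = 4032.7 K → 4030 K; t = 40.3.
B = 138.5·ln(40.3 − 10) − 305.0 = 138.5·ln 30.3 − 305.0 = 138.5·3.4111 − 305.0 = 167.444.
Rounded: 167.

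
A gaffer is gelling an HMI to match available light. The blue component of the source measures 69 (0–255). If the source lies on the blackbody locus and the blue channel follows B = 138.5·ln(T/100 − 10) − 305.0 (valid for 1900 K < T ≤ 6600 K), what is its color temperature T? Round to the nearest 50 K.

ln(t − 10) = (69 + 305.0) / 138.5 = 2.7004.
t − 10 = e^2.7004 = 14.885, so t = 24.885.
T = 100·t = 2489 K → 2500 K to the nearest 50 K.

2500 K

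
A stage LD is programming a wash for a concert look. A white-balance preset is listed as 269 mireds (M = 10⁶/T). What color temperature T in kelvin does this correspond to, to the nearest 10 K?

T = 10⁶ / 269 = 3717.47 K → 3720 K.

3720 K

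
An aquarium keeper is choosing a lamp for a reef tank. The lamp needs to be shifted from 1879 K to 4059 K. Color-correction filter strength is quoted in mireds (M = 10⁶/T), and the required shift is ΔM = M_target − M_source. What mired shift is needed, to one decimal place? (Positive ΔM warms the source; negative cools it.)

-285.8 mireds

M_source = 10⁶/1879 = 532.198; M_target = 10⁶/4059 = 246.366.
ΔM = 246.366 − 532.198 = -285.832 → -285.8 mireds, a cooling shift.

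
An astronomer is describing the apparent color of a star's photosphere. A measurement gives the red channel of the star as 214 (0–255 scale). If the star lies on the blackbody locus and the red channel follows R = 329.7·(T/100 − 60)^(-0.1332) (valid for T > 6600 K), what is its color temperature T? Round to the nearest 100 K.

8600 K

(t − 60)^(-0.1332) = 214/329.7 = 0.64907.
t − 60 = 0.64907^(1/-0.1332) = 0.64907^(-7.508) = 25.657, so t = 85.657.
T = 100·t = 8566 K → 8600 K to the nearest 100 K.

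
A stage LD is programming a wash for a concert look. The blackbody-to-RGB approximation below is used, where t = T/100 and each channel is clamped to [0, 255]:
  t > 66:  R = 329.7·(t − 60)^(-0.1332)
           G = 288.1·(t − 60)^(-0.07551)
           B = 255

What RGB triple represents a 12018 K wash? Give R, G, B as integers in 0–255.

R=191, G=211, B=255

t = 12018/100 = 120.18; the t > 66 branch applies.
R = 329.7·(120.18 − 60)^(-0.1332) = 329.7·60.18^(-0.1332) = 329.7·0.57940 = 191.028.
G = 288.1·(120.18 − 60)^(-0.07551) = 288.1·60.18^(-0.07551) = 288.1·0.73389 = 211.435.
B = 255 by definition for t > 66.
Rounded: (191, 211, 255).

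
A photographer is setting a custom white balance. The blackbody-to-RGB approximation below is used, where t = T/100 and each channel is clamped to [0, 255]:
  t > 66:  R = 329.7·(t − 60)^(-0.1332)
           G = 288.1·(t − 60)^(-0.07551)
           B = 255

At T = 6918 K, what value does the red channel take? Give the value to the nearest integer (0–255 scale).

245

t = 6918/100 = 69.18; the t > 66 branch applies.
R = 329.7·(69.18 − 60)^(-0.1332) = 329.7·9.18^(-0.1332) = 329.7·0.74430 = 245.396.
Rounded: 245.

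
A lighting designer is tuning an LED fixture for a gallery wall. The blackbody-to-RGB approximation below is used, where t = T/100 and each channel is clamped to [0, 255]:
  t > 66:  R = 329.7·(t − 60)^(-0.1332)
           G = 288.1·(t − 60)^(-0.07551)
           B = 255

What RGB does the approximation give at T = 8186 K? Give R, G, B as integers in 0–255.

R=219, G=228, B=255

t = 8186/100 = 81.86; the t > 66 branch applies.
R = 329.7·(81.86 − 60)^(-0.1332) = 329.7·21.86^(-0.1332) = 329.7·0.66307 = 218.614.
G = 288.1·(81.86 − 60)^(-0.07551) = 288.1·21.86^(-0.07551) = 288.1·0.79221 = 228.237.
B = 255 by definition for t > 66.
Rounded: (219, 228, 255).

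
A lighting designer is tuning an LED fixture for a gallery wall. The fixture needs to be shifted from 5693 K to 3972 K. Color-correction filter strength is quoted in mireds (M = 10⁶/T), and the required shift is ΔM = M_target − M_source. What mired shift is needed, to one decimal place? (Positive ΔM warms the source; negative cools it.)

+76.1 mireds

M_source = 10⁶/5693 = 175.654; M_target = 10⁶/3972 = 251.762.
ΔM = 251.762 − 175.654 = 76.108 → +76.1 mireds, a warming shift.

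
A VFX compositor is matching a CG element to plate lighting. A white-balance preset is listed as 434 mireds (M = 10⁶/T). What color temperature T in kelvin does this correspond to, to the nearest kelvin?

T = 10⁶ / 434 = 2304.15 K → 2304 K.

2304 K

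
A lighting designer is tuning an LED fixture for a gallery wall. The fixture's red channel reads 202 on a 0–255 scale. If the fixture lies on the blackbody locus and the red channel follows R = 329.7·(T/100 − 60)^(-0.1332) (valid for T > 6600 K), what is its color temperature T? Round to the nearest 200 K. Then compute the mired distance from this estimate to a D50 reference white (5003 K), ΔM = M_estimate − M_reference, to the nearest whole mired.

-100 mireds

(t − 60)^(-0.1332) = 202/329.7 = 0.61268.
t − 60 = 0.61268^(1/-0.1332) = 0.61268^(-7.508) = 39.569, so t = 99.569.
T = 100·t = 9957 K → 10000 K to the nearest 200 K.
M_estimate = 10⁶/10000 = 100.00; M_reference = 10⁶/5003 = 199.88.
ΔM = 100.00 − 199.88 = -99.88 → -100 mireds.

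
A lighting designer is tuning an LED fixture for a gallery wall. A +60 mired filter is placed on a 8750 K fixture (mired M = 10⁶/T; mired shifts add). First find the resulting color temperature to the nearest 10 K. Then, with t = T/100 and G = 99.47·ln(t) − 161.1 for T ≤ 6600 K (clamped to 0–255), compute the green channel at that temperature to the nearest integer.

M_in = 10⁶/8750 = 114.29; M_out = 114.29 + (+60) = 174.29.
T_out = 10⁶/174.29 = 5737.7 K → 5740 K; t = 57.4.
G = 99.47·ln 57.4 − 161.1 = 99.47·4.0500 − 161.1 = 241.758.
Rounded: 242.

242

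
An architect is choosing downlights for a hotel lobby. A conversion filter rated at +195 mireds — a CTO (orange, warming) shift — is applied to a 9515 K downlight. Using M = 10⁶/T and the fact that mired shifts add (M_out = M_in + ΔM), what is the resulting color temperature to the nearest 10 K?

M_in = 10⁶/9515 = 105.10 mireds.
M_out = 105.10 + (+195) = 300.10 mireds.
T_out = 10⁶/300.10 = 3332.3 K → 3330 K.

3330 K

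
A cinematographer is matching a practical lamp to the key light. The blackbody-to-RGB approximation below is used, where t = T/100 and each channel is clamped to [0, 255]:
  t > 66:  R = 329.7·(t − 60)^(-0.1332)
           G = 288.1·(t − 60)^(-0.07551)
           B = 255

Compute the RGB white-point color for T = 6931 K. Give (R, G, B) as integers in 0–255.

(245, 243, 255)

t = 6931/100 = 69.31; the t > 66 branch applies.
R = 329.7·(69.31 − 60)^(-0.1332) = 329.7·9.31^(-0.1332) = 329.7·0.74291 = 244.937.
G = 288.1·(69.31 − 60)^(-0.07551) = 288.1·9.31^(-0.07551) = 288.1·0.84496 = 243.432.
B = 255 by definition for t > 66.
Rounded: (245, 243, 255).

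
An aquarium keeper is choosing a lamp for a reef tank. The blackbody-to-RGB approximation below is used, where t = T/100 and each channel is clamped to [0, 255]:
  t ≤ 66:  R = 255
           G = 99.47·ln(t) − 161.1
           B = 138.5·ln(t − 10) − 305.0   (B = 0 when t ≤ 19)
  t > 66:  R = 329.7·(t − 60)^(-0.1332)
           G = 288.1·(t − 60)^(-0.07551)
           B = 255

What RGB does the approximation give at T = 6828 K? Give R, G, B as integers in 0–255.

t = 6828/100 = 68.28; the t > 66 branch applies.
R = 329.7·(68.28 − 60)^(-0.1332) = 329.7·8.28^(-0.1332) = 329.7·0.75460 = 248.793.
G = 288.1·(68.28 − 60)^(-0.07551) = 288.1·8.28^(-0.07551) = 288.1·0.85247 = 245.597.
B = 255 by definition for t > 66.
Rounded: (249, 246, 255).

R=249, G=246, B=255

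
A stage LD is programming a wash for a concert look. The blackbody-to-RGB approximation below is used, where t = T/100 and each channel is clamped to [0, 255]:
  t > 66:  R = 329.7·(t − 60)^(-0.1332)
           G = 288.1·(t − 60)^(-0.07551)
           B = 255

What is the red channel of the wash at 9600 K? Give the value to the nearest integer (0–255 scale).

205

t = 9600/100 = 96; the t > 66 branch applies.
R = 329.7·(96 − 60)^(-0.1332) = 329.7·36^(-0.1332) = 329.7·0.62044 = 204.559.
Rounded: 205.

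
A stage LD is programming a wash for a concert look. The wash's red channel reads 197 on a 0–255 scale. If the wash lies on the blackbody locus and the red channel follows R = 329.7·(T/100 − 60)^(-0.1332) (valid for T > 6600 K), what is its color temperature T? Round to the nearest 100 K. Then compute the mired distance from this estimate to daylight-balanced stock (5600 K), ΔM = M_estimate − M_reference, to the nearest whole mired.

(t − 60)^(-0.1332) = 197/329.7 = 0.59751.
t − 60 = 0.59751^(1/-0.1332) = 0.59751^(-7.508) = 47.761, so t = 107.761.
T = 100·t = 10776 K → 10800 K to the nearest 100 K.
M_estimate = 10⁶/10800 = 92.59; M_reference = 10⁶/5600 = 178.57.
ΔM = 92.59 − 178.57 = -85.98 → -86 mireds.

-86 mireds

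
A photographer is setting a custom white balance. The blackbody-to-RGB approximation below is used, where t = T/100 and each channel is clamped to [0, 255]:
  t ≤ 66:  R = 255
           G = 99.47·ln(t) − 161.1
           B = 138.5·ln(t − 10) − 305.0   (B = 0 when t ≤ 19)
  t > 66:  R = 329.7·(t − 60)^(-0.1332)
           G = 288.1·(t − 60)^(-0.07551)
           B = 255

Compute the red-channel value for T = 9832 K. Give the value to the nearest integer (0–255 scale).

203

t = 9832/100 = 98.32; the t > 66 branch applies.
R = 329.7·(98.32 − 60)^(-0.1332) = 329.7·38.32^(-0.1332) = 329.7·0.61530 = 202.865.
Rounded: 203.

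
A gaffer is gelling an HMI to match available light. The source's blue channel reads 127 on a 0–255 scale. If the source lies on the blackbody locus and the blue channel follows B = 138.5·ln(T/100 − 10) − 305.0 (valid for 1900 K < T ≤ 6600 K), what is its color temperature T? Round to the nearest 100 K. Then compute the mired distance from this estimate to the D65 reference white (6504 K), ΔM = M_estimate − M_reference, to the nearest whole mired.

+149 mireds

ln(t − 10) = (127 + 305.0) / 138.5 = 3.1191.
t − 10 = e^3.1191 = 22.627, so t = 32.627.
T = 100·t = 3263 K → 3300 K to the nearest 100 K.
M_estimate = 10⁶/3300 = 303.03; M_reference = 10⁶/6504 = 153.75.
ΔM = 303.03 − 153.75 = 149.28 → +149 mireds.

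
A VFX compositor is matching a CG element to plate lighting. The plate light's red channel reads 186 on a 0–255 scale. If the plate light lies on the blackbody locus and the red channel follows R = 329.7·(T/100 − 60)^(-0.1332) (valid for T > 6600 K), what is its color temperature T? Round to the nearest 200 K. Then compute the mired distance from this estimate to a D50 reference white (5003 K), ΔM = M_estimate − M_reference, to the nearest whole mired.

(t − 60)^(-0.1332) = 186/329.7 = 0.56415.
t − 60 = 0.56415^(1/-0.1332) = 0.56415^(-7.508) = 73.521, so t = 133.521.
T = 100·t = 13352 K → 13400 K to the nearest 200 K.
M_estimate = 10⁶/13400 = 74.63; M_reference = 10⁶/5003 = 199.88.
ΔM = 74.63 − 199.88 = -125.25 → -125 mireds.

-125 mireds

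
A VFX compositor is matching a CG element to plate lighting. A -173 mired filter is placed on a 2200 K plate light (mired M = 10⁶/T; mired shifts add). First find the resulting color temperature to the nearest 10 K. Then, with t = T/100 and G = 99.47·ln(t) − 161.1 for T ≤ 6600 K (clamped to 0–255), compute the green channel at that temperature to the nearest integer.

M_in = 10⁶/2200 = 454.55; M_out = 454.55 + (-173) = 281.55.
T_out = 10⁶/281.55 = 3551.8 K → 3550 K; t = 35.5.
G = 99.47·ln 35.5 − 161.1 = 99.47·3.5695 − 161.1 = 193.961.
Rounded: 194.

194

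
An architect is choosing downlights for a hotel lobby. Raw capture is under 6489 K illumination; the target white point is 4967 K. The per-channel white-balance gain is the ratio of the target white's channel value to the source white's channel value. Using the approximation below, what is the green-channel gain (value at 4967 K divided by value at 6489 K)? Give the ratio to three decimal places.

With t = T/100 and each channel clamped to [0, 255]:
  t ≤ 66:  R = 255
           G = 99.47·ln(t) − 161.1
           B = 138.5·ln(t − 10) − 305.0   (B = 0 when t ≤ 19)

At 6489 K (t = 64.89):
  G = 99.47·ln 64.89 − 161.1 = 99.47·4.1727 − 161.1 = 253.958.
At 4967 K (t = 49.67):
  G = 99.47·ln 49.67 − 161.1 = 99.47·3.9054 − 161.1 = 227.370.
Gain = 227.370 / 253.958 = 0.8953 → 0.895.

0.895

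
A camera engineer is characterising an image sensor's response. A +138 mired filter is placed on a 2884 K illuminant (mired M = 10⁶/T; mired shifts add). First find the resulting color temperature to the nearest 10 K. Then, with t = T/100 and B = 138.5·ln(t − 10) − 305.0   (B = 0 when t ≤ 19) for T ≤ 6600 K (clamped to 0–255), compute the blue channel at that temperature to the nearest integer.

M_in = 10⁶/2884 = 346.74; M_out = 346.74 + (+138) = 484.74.
T_out = 10⁶/484.74 = 2063.0 K → 2060 K; t = 20.6.
B = 138.5·ln(20.6 − 10) − 305.0 = 138.5·ln 10.6 − 305.0 = 138.5·2.3609 − 305.0 = 21.978.
Rounded: 22.

22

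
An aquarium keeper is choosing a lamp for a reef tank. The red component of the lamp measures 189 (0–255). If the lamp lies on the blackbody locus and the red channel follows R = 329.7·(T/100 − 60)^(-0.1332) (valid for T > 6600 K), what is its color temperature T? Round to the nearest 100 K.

(t − 60)^(-0.1332) = 189/329.7 = 0.57325.
t − 60 = 0.57325^(1/-0.1332) = 0.57325^(-7.508) = 65.199, so t = 125.199.
T = 100·t = 12520 K → 12500 K to the nearest 100 K.

12500 K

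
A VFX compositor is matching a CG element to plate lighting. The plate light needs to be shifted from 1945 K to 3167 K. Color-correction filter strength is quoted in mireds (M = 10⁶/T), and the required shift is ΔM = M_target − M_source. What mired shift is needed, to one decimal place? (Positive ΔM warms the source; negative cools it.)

-198.4 mireds

M_source = 10⁶/1945 = 514.139; M_target = 10⁶/3167 = 315.756.
ΔM = 315.756 − 514.139 = -198.383 → -198.4 mireds, a cooling shift.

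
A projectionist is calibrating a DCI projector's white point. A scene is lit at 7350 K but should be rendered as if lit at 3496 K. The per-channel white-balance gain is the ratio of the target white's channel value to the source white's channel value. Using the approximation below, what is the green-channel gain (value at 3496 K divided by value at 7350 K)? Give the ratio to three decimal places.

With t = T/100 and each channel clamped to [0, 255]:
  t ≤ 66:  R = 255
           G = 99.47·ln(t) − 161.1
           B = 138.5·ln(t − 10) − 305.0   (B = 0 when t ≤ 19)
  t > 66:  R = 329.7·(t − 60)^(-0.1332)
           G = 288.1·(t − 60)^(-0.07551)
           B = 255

0.813

At 7350 K (t = 73.5):
  G = 288.1·(73.5 − 60)^(-0.07551) = 288.1·13.5^(-0.07551) = 288.1·0.82158 = 236.696.
At 3496 K (t = 34.96):
  G = 99.47·ln 34.96 − 161.1 = 99.47·3.5542 − 161.1 = 192.437.
Gain = 192.437 / 236.696 = 0.8130 → 0.813.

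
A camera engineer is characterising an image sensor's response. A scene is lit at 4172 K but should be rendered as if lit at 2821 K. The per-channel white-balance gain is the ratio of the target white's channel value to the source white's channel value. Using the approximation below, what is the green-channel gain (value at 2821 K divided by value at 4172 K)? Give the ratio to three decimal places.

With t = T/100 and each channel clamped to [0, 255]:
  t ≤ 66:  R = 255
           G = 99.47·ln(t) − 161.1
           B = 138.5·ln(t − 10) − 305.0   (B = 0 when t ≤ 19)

At 4172 K (t = 41.72):
  G = 99.47·ln 41.72 − 161.1 = 99.47·3.7310 − 161.1 = 210.021.
At 2821 K (t = 28.21):
  G = 99.47·ln 28.21 − 161.1 = 99.47·3.3397 − 161.1 = 171.098.
Gain = 171.098 / 210.021 = 0.8147 → 0.815.

0.815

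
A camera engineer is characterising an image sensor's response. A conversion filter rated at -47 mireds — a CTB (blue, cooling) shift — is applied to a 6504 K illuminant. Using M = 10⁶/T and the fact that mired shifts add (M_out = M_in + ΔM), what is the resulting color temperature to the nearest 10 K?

9370 K

M_in = 10⁶/6504 = 153.75 mireds.
M_out = 153.75 + (-47) = 106.75 mireds.
T_out = 10⁶/106.75 = 9367.5 K → 9370 K.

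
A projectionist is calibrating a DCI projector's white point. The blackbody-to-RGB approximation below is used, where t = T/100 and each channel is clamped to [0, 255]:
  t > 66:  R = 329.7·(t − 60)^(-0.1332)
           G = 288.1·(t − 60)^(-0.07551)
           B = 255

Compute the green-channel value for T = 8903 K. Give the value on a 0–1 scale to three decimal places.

t = 8903/100 = 89.03; the t > 66 branch applies.
G = 288.1·(89.03 − 60)^(-0.07551) = 288.1·29.03^(-0.07551) = 288.1·0.77543 = 223.400.
On a 0–1 scale: 223.400/255 = 0.8761 → 0.876.

0.876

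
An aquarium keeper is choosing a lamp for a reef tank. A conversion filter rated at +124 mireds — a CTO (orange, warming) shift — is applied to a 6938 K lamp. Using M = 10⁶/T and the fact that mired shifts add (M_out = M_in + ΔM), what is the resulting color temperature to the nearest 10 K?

3730 K

M_in = 10⁶/6938 = 144.13 mireds.
M_out = 144.13 + (+124) = 268.13 mireds.
T_out = 10⁶/268.13 = 3729.5 K → 3730 K.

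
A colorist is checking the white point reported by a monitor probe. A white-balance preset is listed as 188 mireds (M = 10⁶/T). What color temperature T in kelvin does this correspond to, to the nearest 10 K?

T = 10⁶ / 188 = 5319.15 K → 5320 K.

5320 K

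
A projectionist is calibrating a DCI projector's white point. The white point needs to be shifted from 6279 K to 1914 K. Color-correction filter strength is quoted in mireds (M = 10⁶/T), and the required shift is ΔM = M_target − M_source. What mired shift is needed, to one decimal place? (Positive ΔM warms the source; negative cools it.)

M_source = 10⁶/6279 = 159.261; M_target = 10⁶/1914 = 522.466.
ΔM = 522.466 − 159.261 = 363.205 → +363.2 mireds, a warming shift.

+363.2 mireds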